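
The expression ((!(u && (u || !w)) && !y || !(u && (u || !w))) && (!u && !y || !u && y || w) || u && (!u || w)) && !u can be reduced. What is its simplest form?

!u

((!(u && (u || !w)) && !y || !(u && (u || !w))) && (!u && !y || !u && y || w) || u && (!u || w)) && !u
= (!(u && (u || !w)) && (!u && !y || !u && y || w) || u && (!u || w)) && !u   [absorption]
= (!(u && (u || !w)) && (!u || w) || u && (!u || w)) && !u   [distribution]
= (!u && (!u || w) || u && (!u || w)) && !u   [absorption]
= (!u || w) && !u   [distribution]
= !u   [absorption]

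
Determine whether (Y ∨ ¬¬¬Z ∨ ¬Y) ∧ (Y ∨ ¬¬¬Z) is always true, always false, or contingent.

(Y ∨ ¬¬¬Z ∨ ¬Y) ∧ (Y ∨ ¬¬¬Z)
= (¬¬¬Z ∨ ¬Y) ∧ ¬¬¬Z ∨ Y
= ¬¬¬Z ∨ Y
= ¬Z ∨ Y
This depends on Y, Z, so it is not a constant.

contingent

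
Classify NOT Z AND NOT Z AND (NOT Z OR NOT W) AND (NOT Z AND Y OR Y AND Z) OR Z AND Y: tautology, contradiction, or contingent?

NOT Z AND NOT Z AND (NOT Z OR NOT W) AND (NOT Z AND Y OR Y AND Z) OR Z AND Y
= NOT Z AND (NOT Z OR NOT W) AND (NOT Z AND Y OR Y AND Z) OR Z AND Y   (idempotence)
= NOT Z AND (NOT Z AND Y OR Y AND Z) OR Z AND Y   (absorption)
= NOT Z AND Y OR Z AND Y   (distribution)
= Y   (distribution)
This depends on Y, so it is not a constant.

contingent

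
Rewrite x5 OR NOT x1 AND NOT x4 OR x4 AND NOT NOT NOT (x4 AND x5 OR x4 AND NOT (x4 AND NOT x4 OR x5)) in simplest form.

x5 OR NOT x1 AND NOT x4

x5 OR NOT x1 AND NOT x4 OR x4 AND NOT NOT NOT (x4 AND x5 OR x4 AND NOT (x4 AND NOT x4 OR x5))
= x5 OR NOT x1 AND NOT x4 OR x4 AND NOT NOT NOT (x4 AND x5 OR x4 AND NOT x5)   (complement / identity)
= x5 OR NOT x1 AND NOT x4 OR x4 AND NOT (x4 AND x5 OR x4 AND NOT x5)   (double negation)
= x5 OR NOT x1 AND NOT x4 OR x4 AND NOT x4   (distribution)
= x5 OR NOT x1 AND NOT x4   (complement / identity)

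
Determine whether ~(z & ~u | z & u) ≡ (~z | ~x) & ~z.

E1: ~(z & ~u | z & u)
    = ~z   (distribution)
E2: (~z | ~x) & ~z
    = ~z   (absorption)
Both reduce to ~z, so they are equivalent.

Yes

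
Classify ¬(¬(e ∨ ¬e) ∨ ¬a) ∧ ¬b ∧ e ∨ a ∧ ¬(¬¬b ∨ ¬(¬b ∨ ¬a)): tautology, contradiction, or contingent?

¬(¬(e ∨ ¬e) ∨ ¬a) ∧ ¬b ∧ e ∨ a ∧ ¬(¬¬b ∨ ¬(¬b ∨ ¬a))
= (e ∨ ¬e) ∧ a ∧ ¬b ∧ e ∨ a ∧ ¬(¬¬b ∨ ¬(¬b ∨ ¬a))
= (e ∨ ¬e) ∧ a ∧ ¬b ∧ e ∨ a ∧ ¬b ∧ (¬b ∨ ¬a)
= (e ∨ ¬e) ∧ a ∧ ¬b ∧ e ∨ a ∧ ¬b
= a ∧ ¬b ∧ e ∨ a ∧ ¬b
= a ∧ ¬b
This depends on a, b, so it is not a constant.

contingent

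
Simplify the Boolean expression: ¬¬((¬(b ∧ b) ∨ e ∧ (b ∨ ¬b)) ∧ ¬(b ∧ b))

¬¬((¬(b ∧ b) ∨ e ∧ (b ∨ ¬b)) ∧ ¬(b ∧ b))
= ¬¬((¬(b ∧ b) ∨ e) ∧ ¬(b ∧ b))   — complement / identity
= ¬¬¬(b ∧ b)   — absorption
= ¬¬¬b   — idempotence
= ¬b   — double negation

¬b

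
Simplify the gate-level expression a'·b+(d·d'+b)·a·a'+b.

b

a'·b+(d·d'+b)·a·a'+b
= (b+(d·d'+b)·a)·a'+b
= (b+b·a)·a'+b
= b·a'+b
= b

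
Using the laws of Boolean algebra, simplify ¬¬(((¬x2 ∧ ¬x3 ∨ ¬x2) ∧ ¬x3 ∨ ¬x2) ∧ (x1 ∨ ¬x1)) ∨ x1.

¬x2 ∨ x1

¬¬(((¬x2 ∧ ¬x3 ∨ ¬x2) ∧ ¬x3 ∨ ¬x2) ∧ (x1 ∨ ¬x1)) ∨ x1
= ¬¬((¬x2 ∧ ¬x3 ∨ ¬x2) ∧ (x1 ∨ ¬x1)) ∨ x1   [absorption]
= ¬¬(¬x2 ∧ (x1 ∨ ¬x1)) ∨ x1   [absorption]
= ¬¬¬x2 ∨ x1   [complement / identity]
= ¬x2 ∨ x1   [double negation]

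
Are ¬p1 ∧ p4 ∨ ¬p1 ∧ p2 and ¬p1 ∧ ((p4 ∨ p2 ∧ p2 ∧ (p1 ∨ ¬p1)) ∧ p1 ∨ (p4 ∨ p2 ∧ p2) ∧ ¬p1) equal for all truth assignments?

E1: ¬p1 ∧ p4 ∨ ¬p1 ∧ p2
    = ¬p1 ∧ (p4 ∨ p2)   — distribution
E2: ¬p1 ∧ ((p4 ∨ p2 ∧ p2 ∧ (p1 ∨ ¬p1)) ∧ p1 ∨ (p4 ∨ p2 ∧ p2) ∧ ¬p1)
    = ¬p1 ∧ ((p4 ∨ p2 ∧ p2) ∧ p1 ∨ (p4 ∨ p2 ∧ p2) ∧ ¬p1)   — complement / identity
    = ¬p1 ∧ (p4 ∨ p2 ∧ p2)   — distribution
    = ¬p1 ∧ (p4 ∨ p2)   — idempotence
Both reduce to ¬p1 ∧ (p4 ∨ p2), so they are equivalent.

Yes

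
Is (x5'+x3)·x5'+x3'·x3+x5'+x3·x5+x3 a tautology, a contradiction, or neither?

(x5'+x3)·x5'+x3'·x3+x5'+x3·x5+x3
= (x5'+x3)·x5'+x3'·x3+x5'+x3   — absorption
= (x5'+x3)·x5'+x5'+x3   — complement / identity
= x5'+x3   — absorption
This depends on x3, x5, so it is not a constant.

neither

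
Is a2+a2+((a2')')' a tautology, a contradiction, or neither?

a2+a2+((a2')')'
= a2+((a2')')'   — idempotence
= a2+a2'   — double negation
= 1   — complement

tautology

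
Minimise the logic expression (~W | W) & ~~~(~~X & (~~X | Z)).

~X

(~W | W) & ~~~(~~X & (~~X | Z))
= (~W | W) & ~~~~~X   [absorption]
= ~~~~~X   [complement / identity]
= ~~~X   [double negation]
= ~X   [double negation]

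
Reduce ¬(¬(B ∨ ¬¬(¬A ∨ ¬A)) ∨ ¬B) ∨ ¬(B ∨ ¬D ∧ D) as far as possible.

¬(¬(B ∨ ¬¬(¬A ∨ ¬A)) ∨ ¬B) ∨ ¬(B ∨ ¬D ∧ D)
= (B ∨ ¬¬(¬A ∨ ¬A)) ∧ B ∨ ¬(B ∨ ¬D ∧ D)   (De Morgan)
= (B ∨ ¬A ∨ ¬A) ∧ B ∨ ¬(B ∨ ¬D ∧ D)   (double negation)
= (B ∨ ¬A) ∧ B ∨ ¬(B ∨ ¬D ∧ D)   (idempotence)
= B ∨ ¬(B ∨ ¬D ∧ D)   (absorption)
= B ∨ ¬B   (complement / identity)
= True   (complement)

True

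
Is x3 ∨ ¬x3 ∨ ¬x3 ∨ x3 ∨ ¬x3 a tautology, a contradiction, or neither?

x3 ∨ ¬x3 ∨ ¬x3 ∨ x3 ∨ ¬x3
= x3 ∨ ¬x3 ∨ x3 ∨ ¬x3   [idempotence]
= x3 ∨ ¬x3   [idempotence]
= True   [complement]

tautology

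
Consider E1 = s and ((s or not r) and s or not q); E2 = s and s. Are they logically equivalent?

Yes

E1: s and ((s or not r) and s or not q)
    = s and (s or not q)
    = s
E2: s and s
    = s
Both reduce to s, so they are equivalent.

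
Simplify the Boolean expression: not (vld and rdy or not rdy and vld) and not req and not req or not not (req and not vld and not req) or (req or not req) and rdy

not vld and not req or rdy

not (vld and rdy or not rdy and vld) and not req and not req or not not (req and not vld and not req) or (req or not req) and rdy
= not vld and not req and not req or not not (req and not vld and not req) or (req or not req) and rdy   — distribution
= not vld and not req and not req or not not (req and not vld and not req) or rdy   — complement / identity
= not vld and not req and not req or req and not vld and not req or rdy   — double negation
= not vld and not req or rdy   — distribution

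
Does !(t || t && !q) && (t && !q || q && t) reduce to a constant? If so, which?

!(t || t && !q) && (t && !q || q && t)
= !(t || t && !q) && t   (distribution)
= !t && t   (absorption)
= false   (complement)

yes, False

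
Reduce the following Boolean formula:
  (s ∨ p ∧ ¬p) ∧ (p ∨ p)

(s ∨ p ∧ ¬p) ∧ (p ∨ p)
= (s ∨ p ∧ ¬p) ∧ p   — idempotence
= s ∧ p   — complement / identity

s ∧ p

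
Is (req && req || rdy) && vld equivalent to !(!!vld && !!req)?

No

E1: (req && req || rdy) && vld
    = (req || rdy) && vld   (idempotence)
E2: !(!!vld && !!req)
    = !vld || !req   (De Morgan)
These differ: at rdy=0, req=0, vld=0, E1 = 0 but E2 = 1.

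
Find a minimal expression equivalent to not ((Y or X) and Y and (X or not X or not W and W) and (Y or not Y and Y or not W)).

not ((Y or X) and Y and (X or not X or not W and W) and (Y or not Y and Y or not W))
= not ((Y or X) and Y and (X or not X) and (Y or not Y and Y or not W))   (complement / identity)
= not ((Y or X) and Y and (X or not X) and (Y or not W))   (complement / identity)
= not ((Y or X) and Y and (Y or not W))   (complement / identity)
= not (Y and (Y or not W))   (absorption)
= not Y   (absorption)

not Y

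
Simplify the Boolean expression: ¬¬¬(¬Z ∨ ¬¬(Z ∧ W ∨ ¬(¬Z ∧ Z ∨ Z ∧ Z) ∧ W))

Z ∧ ¬W

¬¬¬(¬Z ∨ ¬¬(Z ∧ W ∨ ¬(¬Z ∧ Z ∨ Z ∧ Z) ∧ W))
= ¬(¬Z ∨ ¬¬(Z ∧ W ∨ ¬(¬Z ∧ Z ∨ Z ∧ Z) ∧ W))   [double negation]
= Z ∧ ¬(Z ∧ W ∨ ¬(¬Z ∧ Z ∨ Z ∧ Z) ∧ W)   [De Morgan]
= Z ∧ ¬(Z ∧ W ∨ ¬Z ∧ W)   [distribution]
= Z ∧ ¬W   [distribution]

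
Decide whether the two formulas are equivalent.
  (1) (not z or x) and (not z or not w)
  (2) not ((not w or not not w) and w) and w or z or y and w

E1: (not z or x) and (not z or not w)
    = not z or x and not w   [distribution]
E2: not ((not w or not not w) and w) and w or z or y and w
    = not ((not w or w) and w) and w or z or y and w   [double negation]
    = not w and w or z or y and w   [complement / identity]
    = z or y and w   [complement / identity]
These differ: at w=0, x=0, y=1, z=1, E1 = 0 but E2 = 1.

No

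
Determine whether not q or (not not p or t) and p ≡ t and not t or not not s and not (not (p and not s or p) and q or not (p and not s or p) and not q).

E1: not q or (not not p or t) and p
    = not q or (p or t) and p   — double negation
    = not q or p   — absorption
E2: t and not t or not not s and not (not (p and not s or p) and q or not (p and not s or p) and not q)
    = t and not t or not not s and not not (p and not s or p)   — distribution
    = t and not t or s and not not (p and not s or p)   — double negation
    = t and not t or s and not not p   — absorption
    = s and not not p   — complement / identity
    = s and p   — double negation
These differ: at p=0, q=0, s=0, t=0, E1 = 1 but E2 = 0.

No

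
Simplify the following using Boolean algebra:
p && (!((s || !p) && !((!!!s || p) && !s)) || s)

p

p && (!((s || !p) && !((!!!s || p) && !s)) || s)
= p && (!((s || !p) && !((!s || p) && !s)) || s)   — double negation
= p && (!((s || !p) && !!s) || s)   — absorption
= p && (!((s || !p) && s) || s)   — double negation
= p && (!s || s)   — absorption
= p   — complement / identity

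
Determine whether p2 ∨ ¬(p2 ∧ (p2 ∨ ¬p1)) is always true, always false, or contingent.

p2 ∨ ¬(p2 ∧ (p2 ∨ ¬p1))
= p2 ∨ ¬p2   (absorption)
= True   (complement)

always true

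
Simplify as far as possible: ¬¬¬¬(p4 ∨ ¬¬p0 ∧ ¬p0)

¬¬¬¬(p4 ∨ ¬¬p0 ∧ ¬p0)
= ¬¬¬¬(p4 ∨ p0 ∧ ¬p0)
= ¬¬¬¬p4
= ¬¬p4
= p4

p4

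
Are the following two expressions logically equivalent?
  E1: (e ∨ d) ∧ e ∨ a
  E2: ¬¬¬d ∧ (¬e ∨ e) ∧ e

No

E1: (e ∨ d) ∧ e ∨ a
    = e ∨ a   (absorption)
E2: ¬¬¬d ∧ (¬e ∨ e) ∧ e
    = ¬d ∧ (¬e ∨ e) ∧ e   (double negation)
    = ¬d ∧ e   (complement / identity)
These differ: at a=1, d=1, e=1, E1 = 1 but E2 = 0.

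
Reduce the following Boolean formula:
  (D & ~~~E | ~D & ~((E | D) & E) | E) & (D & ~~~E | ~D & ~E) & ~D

~E & ~D

(D & ~~~E | ~D & ~((E | D) & E) | E) & (D & ~~~E | ~D & ~E) & ~D
= (D & ~~~E | ~D & ~E | E) & (D & ~~~E | ~D & ~E) & ~D   — absorption
= (D & ~~~E | ~D & ~E) & ~D   — absorption
= (D & ~E | ~D & ~E) & ~D   — double negation
= ~E & ~D   — distribution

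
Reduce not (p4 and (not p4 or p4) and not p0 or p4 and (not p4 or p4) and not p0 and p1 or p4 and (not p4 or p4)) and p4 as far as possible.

False

not (p4 and (not p4 or p4) and not p0 or p4 and (not p4 or p4) and not p0 and p1 or p4 and (not p4 or p4)) and p4
= not (p4 and (not p4 or p4) and not p0 or p4 and (not p4 or p4)) and p4   — absorption
= not (p4 and (not p4 or p4)) and p4   — absorption
= not p4 and p4   — complement / identity
= False   — complement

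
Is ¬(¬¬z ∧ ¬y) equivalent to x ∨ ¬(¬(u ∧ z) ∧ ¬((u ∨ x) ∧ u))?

E1: ¬(¬¬z ∧ ¬y)
    = ¬z ∨ y
E2: x ∨ ¬(¬(u ∧ z) ∧ ¬((u ∨ x) ∧ u))
    = x ∨ ¬(¬(u ∧ z) ∧ ¬u)
    = x ∨ u ∧ z ∨ u
    = x ∨ u
These differ: at u=0, x=1, y=0, z=1, E1 = 0 but E2 = 1.

No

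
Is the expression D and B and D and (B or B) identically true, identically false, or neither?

D and B and D and (B or B)
= D and B and D and B   [idempotence]
= D and B   [idempotence]
This depends on B, D, so it is not a constant.

neither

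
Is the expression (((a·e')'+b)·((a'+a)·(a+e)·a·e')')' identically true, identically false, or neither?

(((a·e')'+b)·((a'+a)·(a+e)·a·e')')'
= (((a·e')'+b)·((a+e)·a·e')')'   [complement / identity]
= (((a·e')'+b)·(a·e')')'   [absorption]
= ((a·e')')'   [absorption]
= a·e'   [double negation]
This depends on a, e, so it is not a constant.

neither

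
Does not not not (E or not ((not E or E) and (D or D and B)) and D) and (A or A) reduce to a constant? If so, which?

not not not (E or not ((not E or E) and (D or D and B)) and D) and (A or A)
= not not not (E or not (D or D and B) and D) and (A or A)
= not not not (E or not D and D) and (A or A)
= not not not (E or not D and D) and A
= not not not E and A
= not E and A
This depends on A, E, so it is not a constant.

no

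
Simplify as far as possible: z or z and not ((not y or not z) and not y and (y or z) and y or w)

z or z and not ((not y or not z) and not y and (y or z) and y or w)
= z or z and not (not y and (y or z) and y or w)   (absorption)
= z or z and not (not y and y or w)   (absorption)
= z or z and not w   (complement / identity)
= z   (absorption)

z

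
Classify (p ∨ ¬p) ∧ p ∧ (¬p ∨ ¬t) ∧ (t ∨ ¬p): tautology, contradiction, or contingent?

contradiction

(p ∨ ¬p) ∧ p ∧ (¬p ∨ ¬t) ∧ (t ∨ ¬p)
= (p ∨ ¬p) ∧ p ∧ (¬p ∨ ¬t ∧ t)   (distribution)
= p ∧ (¬p ∨ ¬t ∧ t)   (complement / identity)
= p ∧ ¬p   (complement / identity)
= False   (complement)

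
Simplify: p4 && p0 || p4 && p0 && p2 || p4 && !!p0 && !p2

p4 && p0 || p4 && p0 && p2 || p4 && !!p0 && !p2
= p4 && p0 || p4 && p0 && p2 || p4 && p0 && !p2
= p4 && p0 || p4 && p0
= p4 && p0

p4 && p0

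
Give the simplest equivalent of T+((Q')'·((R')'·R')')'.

T+((Q')'·((R')'·R')')'
= T+(Q·((R')'·R')')'
= T+(Q·(R'+R))'
= T+Q'

T+Q'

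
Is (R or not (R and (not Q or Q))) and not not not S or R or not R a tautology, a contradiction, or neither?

(R or not (R and (not Q or Q))) and not not not S or R or not R
= (R or not R) and not not not S or R or not R
= (R or not R) and not S or R or not R
= R or not R
= True

tautology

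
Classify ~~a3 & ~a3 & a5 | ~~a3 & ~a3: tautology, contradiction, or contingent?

~~a3 & ~a3 & a5 | ~~a3 & ~a3
= ~~a3 & ~a3   (absorption)
= a3 & ~a3   (double negation)
= 0   (complement)

contradiction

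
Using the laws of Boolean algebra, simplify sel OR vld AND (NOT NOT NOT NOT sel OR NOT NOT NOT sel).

sel OR vld

sel OR vld AND (NOT NOT NOT NOT sel OR NOT NOT NOT sel)
= sel OR vld AND (NOT NOT NOT NOT sel OR NOT sel)   [double negation]
= sel OR vld AND (NOT NOT sel OR NOT sel)   [double negation]
= sel OR vld AND (sel OR NOT sel)   [double negation]
= sel OR vld   [complement / identity]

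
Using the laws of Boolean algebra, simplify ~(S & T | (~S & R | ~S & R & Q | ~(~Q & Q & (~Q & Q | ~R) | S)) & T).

~(S & T | (~S & R | ~S & R & Q | ~(~Q & Q & (~Q & Q | ~R) | S)) & T)
= ~(S & T | (~S & R | ~S & R & Q | ~(~Q & Q | S)) & T)   (absorption)
= ~(S & T | (~S & R | ~(~Q & Q | S)) & T)   (absorption)
= ~(S & T | (~S & R | ~S) & T)   (complement / identity)
= ~(S & T | ~S & T)   (absorption)
= ~T   (distribution)

~T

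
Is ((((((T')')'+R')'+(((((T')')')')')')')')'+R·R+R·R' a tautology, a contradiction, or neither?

((((((T')')'+R')'+(((((T')')')')')')')')'+R·R+R·R'
= ((((((T')')'+R')'+(((T')')')')')')'+R·R+R·R'   [double negation]
= (((((T')')'+R')·((T')')')')'+R·R+R·R'   [De Morgan]
= ((((T')')')')'+R·R+R·R'   [absorption]
= ((T')')'+R·R+R·R'   [double negation]
= T'+R·R+R·R'   [double negation]
= T'+R   [distribution]
This depends on R, T, so it is not a constant.

neither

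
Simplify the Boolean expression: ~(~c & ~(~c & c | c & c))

c

~(~c & ~(~c & c | c & c))
= ~(~c & ~c)   — distribution
= c | c   — De Morgan
= c   — idempotence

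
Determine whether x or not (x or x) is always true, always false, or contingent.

always true

x or not (x or x)
= x or not x   (idempotence)
= True   (complement)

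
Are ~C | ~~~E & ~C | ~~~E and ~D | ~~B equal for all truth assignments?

No

E1: ~C | ~~~E & ~C | ~~~E
    = ~C | ~~~E   — absorption
    = ~C | ~E   — double negation
E2: ~D | ~~B
    = ~D | B   — double negation
These differ: at B=0, C=1, D=0, E=1, E1 = 0 but E2 = 1.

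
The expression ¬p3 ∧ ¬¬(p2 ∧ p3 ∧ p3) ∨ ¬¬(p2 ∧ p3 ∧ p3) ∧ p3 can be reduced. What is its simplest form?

p2 ∧ p3

¬p3 ∧ ¬¬(p2 ∧ p3 ∧ p3) ∨ ¬¬(p2 ∧ p3 ∧ p3) ∧ p3
= ¬¬(p2 ∧ p3 ∧ p3)   — distribution
= ¬¬(p2 ∧ p3)   — idempotence
= p2 ∧ p3   — double negation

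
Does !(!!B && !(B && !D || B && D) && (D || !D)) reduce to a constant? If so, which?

yes, True

!(!!B && !(B && !D || B && D) && (D || !D))
= !(!!B && !B && (D || !D))   — distribution
= !(!!B && !B)   — complement / identity
= !B || B   — De Morgan
= true   — complement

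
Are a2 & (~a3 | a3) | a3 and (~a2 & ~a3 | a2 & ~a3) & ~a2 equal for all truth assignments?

E1: a2 & (~a3 | a3) | a3
    = a2 | a3
E2: (~a2 & ~a3 | a2 & ~a3) & ~a2
    = ~a3 & (~a2 | a2) & ~a2
    = ~a3 & ~a2
These differ: at a2=0, a3=1, E1 = 1 but E2 = 0.

No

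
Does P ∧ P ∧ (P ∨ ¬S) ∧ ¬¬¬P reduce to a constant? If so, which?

P ∧ P ∧ (P ∨ ¬S) ∧ ¬¬¬P
= P ∧ P ∧ ¬¬¬P   [absorption]
= P ∧ P ∧ ¬P   [double negation]
= P ∧ ¬P   [idempotence]
= False   [complement]

yes, False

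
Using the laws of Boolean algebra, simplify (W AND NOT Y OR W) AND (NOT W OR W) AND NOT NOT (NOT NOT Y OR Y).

(W AND NOT Y OR W) AND (NOT W OR W) AND NOT NOT (NOT NOT Y OR Y)
= (W AND NOT Y OR W) AND (NOT W OR W) AND NOT NOT (Y OR Y)   [double negation]
= (W AND NOT Y OR W) AND NOT NOT (Y OR Y)   [complement / identity]
= (W AND NOT Y OR W) AND NOT NOT Y   [idempotence]
= (W AND NOT Y OR W) AND Y   [double negation]
= W AND Y   [absorption]

W AND Y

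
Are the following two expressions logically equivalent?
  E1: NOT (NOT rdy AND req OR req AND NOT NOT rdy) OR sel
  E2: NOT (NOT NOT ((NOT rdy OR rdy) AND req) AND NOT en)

E1: NOT (NOT rdy AND req OR req AND NOT NOT rdy) OR sel
    = NOT (NOT rdy AND req OR req AND rdy) OR sel   — double negation
    = NOT req OR sel   — distribution
E2: NOT (NOT NOT ((NOT rdy OR rdy) AND req) AND NOT en)
    = NOT ((NOT rdy OR rdy) AND req) OR en   — De Morgan
    = NOT req OR en   — complement / identity
These differ: at en=0, rdy=0, req=1, sel=1, E1 = 1 but E2 = 0.

No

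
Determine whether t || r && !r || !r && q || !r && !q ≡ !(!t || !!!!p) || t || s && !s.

No

E1: t || r && !r || !r && q || !r && !q
    = t || r && !r || !r   (distribution)
    = t || !r   (complement / identity)
E2: !(!t || !!!!p) || t || s && !s
    = !(!t || !!!!p) || t   (complement / identity)
    = !(!t || !!p) || t   (double negation)
    = t && !p || t   (De Morgan)
    = t   (absorption)
These differ: at p=0, q=0, r=0, s=0, t=0, E1 = 1 but E2 = 0.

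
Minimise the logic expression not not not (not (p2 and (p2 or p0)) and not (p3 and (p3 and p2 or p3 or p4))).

p2 or p3

not not not (not (p2 and (p2 or p0)) and not (p3 and (p3 and p2 or p3 or p4)))
= not not not (not (p2 and (p2 or p0)) and not (p3 and (p3 or p4)))   (absorption)
= not not (p2 and (p2 or p0) or p3 and (p3 or p4))   (De Morgan)
= not not (p2 and (p2 or p0) or p3)   (absorption)
= p2 and (p2 or p0) or p3   (double negation)
= p2 or p3   (absorption)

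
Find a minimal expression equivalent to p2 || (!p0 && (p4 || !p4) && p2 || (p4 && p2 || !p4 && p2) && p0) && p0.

p2 || (!p0 && (p4 || !p4) && p2 || (p4 && p2 || !p4 && p2) && p0) && p0
= p2 || (!p0 && (p4 || !p4) && p2 || (p4 || !p4) && p2 && p0) && p0
= p2 || (p4 || !p4) && p2 && p0
= p2 || p2 && p0
= p2

p2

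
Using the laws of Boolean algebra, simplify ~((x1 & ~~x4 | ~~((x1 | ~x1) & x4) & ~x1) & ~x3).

~((x1 & ~~x4 | ~~((x1 | ~x1) & x4) & ~x1) & ~x3)
= ~((x1 & ~~x4 | ~~x4 & ~x1) & ~x3)
= ~(~~x4 & ~x3)
= ~x4 | x3

~x4 | x3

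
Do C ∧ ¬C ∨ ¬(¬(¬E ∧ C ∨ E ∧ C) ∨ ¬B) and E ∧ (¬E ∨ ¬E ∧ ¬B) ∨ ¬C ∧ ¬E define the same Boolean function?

No

E1: C ∧ ¬C ∨ ¬(¬(¬E ∧ C ∨ E ∧ C) ∨ ¬B)
    = C ∧ ¬C ∨ (¬E ∧ C ∨ E ∧ C) ∧ B   — De Morgan
    = (¬E ∧ C ∨ E ∧ C) ∧ B   — complement / identity
    = C ∧ B   — distribution
E2: E ∧ (¬E ∨ ¬E ∧ ¬B) ∨ ¬C ∧ ¬E
    = E ∧ ¬E ∨ ¬C ∧ ¬E   — absorption
    = ¬C ∧ ¬E   — complement / identity
These differ: at B=1, C=0, E=0, E1 = 0 but E2 = 1.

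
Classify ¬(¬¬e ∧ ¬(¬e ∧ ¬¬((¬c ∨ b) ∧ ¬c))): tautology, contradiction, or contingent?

¬(¬¬e ∧ ¬(¬e ∧ ¬¬((¬c ∨ b) ∧ ¬c)))
= ¬(¬¬e ∧ ¬(¬e ∧ ¬¬¬c))   [absorption]
= ¬e ∨ ¬e ∧ ¬¬¬c   [De Morgan]
= ¬e ∨ ¬e ∧ ¬c   [double negation]
= ¬e   [absorption]
This depends on e, so it is not a constant.

contingent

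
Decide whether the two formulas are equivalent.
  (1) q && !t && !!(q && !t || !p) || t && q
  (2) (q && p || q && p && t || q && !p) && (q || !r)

Yes

E1: q && !t && !!(q && !t || !p) || t && q
    = q && !t && (q && !t || !p) || t && q
    = q && !t || t && q
    = q
E2: (q && p || q && p && t || q && !p) && (q || !r)
    = (q && p || q && !p) && (q || !r)
    = q && (q || !r)
    = q
Both reduce to q, so they are equivalent.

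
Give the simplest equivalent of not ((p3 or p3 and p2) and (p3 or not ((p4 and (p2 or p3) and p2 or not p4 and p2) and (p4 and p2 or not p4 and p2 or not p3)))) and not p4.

not p3 and not p4

not ((p3 or p3 and p2) and (p3 or not ((p4 and (p2 or p3) and p2 or not p4 and p2) and (p4 and p2 or not p4 and p2 or not p3)))) and not p4
= not ((p3 or p3 and p2) and (p3 or not ((p4 and p2 or not p4 and p2) and (p4 and p2 or not p4 and p2 or not p3)))) and not p4   — absorption
= not ((p3 or p3 and p2) and (p3 or not (p4 and p2 or not p4 and p2))) and not p4   — absorption
= not (p3 and (p3 or not (p4 and p2 or not p4 and p2))) and not p4   — absorption
= not (p3 and (p3 or not p2)) and not p4   — distribution
= not p3 and not p4   — absorption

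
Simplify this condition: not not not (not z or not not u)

z and not u

not not not (not z or not not u)
= not (not z or not not u)   — double negation
= z and not u   — De Morgan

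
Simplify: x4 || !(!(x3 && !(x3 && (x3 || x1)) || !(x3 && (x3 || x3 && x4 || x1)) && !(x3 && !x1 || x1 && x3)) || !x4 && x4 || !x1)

x4 || !x3 && x1

x4 || !(!(x3 && !(x3 && (x3 || x1)) || !(x3 && (x3 || x3 && x4 || x1)) && !(x3 && !x1 || x1 && x3)) || !x4 && x4 || !x1)
= x4 || !(!(x3 && !(x3 && (x3 || x1)) || !(x3 && (x3 || x3 && x4 || x1)) && !(x3 && !x1 || x1 && x3)) || !x1)
= x4 || !(!(x3 && !(x3 && (x3 || x1)) || !(x3 && (x3 || x1)) && !(x3 && !x1 || x1 && x3)) || !x1)
= x4 || !(!(x3 && !(x3 && (x3 || x1)) || !(x3 && (x3 || x1)) && !x3) || !x1)
= x4 || !(!!(x3 && (x3 || x1)) || !x1)
= x4 || !(!!x3 || !x1)
= x4 || !x3 && x1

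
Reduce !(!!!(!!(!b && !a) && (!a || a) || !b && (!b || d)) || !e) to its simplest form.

!(!!!(!!(!b && !a) && (!a || a) || !b && (!b || d)) || !e)
= !(!!!(!!(!b && !a) && (!a || a) || !b) || !e)   (absorption)
= !(!!!(!b && !a && (!a || a) || !b) || !e)   (double negation)
= !(!!!(!b && !a || !b) || !e)   (complement / identity)
= !(!!!!b || !e)   (absorption)
= !(!!b || !e)   (double negation)
= !b && e   (De Morgan)

!b && e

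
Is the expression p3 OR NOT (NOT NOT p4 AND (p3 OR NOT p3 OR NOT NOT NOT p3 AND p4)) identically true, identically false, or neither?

neither

p3 OR NOT (NOT NOT p4 AND (p3 OR NOT p3 OR NOT NOT NOT p3 AND p4))
= p3 OR NOT (NOT NOT p4 AND (p3 OR NOT p3 OR NOT p3 AND p4))
= p3 OR NOT (NOT NOT p4 AND (p3 OR NOT p3))
= p3 OR NOT NOT NOT p4
= p3 OR NOT p4
This depends on p3, p4, so it is not a constant.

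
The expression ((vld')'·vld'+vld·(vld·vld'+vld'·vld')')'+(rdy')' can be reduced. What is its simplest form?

((vld')'·vld'+vld·(vld·vld'+vld'·vld')')'+(rdy')'
= ((vld')'·vld'+vld·(vld')')'+(rdy')'   (distribution)
= ((vld')')'+(rdy')'   (distribution)
= ((vld')')'+rdy   (double negation)
= vld'+rdy   (double negation)

vld'+rdy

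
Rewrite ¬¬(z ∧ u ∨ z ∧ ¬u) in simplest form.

z

¬¬(z ∧ u ∨ z ∧ ¬u)
= ¬¬z   [distribution]
= z   [double negation]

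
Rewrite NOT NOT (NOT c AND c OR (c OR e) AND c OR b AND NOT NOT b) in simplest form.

c OR b

NOT NOT (NOT c AND c OR (c OR e) AND c OR b AND NOT NOT b)
= NOT NOT ((c OR e) AND c OR b AND NOT NOT b)   (complement / identity)
= NOT NOT (c OR b AND NOT NOT b)   (absorption)
= NOT NOT (c OR b AND b)   (double negation)
= c OR b AND b   (double negation)
= c OR b   (idempotence)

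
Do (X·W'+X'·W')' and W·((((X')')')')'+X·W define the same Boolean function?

Yes

E1: (X·W'+X'·W')'
    = (W')'
    = W
E2: W·((((X')')')')'+X·W
    = W·((X')')'+X·W
    = W·X'+X·W
    = W
Both reduce to W, so they are equivalent.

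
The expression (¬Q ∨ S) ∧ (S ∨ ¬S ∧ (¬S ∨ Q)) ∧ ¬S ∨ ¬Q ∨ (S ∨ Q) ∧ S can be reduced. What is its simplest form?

(¬Q ∨ S) ∧ (S ∨ ¬S ∧ (¬S ∨ Q)) ∧ ¬S ∨ ¬Q ∨ (S ∨ Q) ∧ S
= (¬Q ∨ S) ∧ (S ∨ ¬S) ∧ ¬S ∨ ¬Q ∨ (S ∨ Q) ∧ S   [absorption]
= (¬Q ∨ S) ∧ ¬S ∨ ¬Q ∨ (S ∨ Q) ∧ S   [complement / identity]
= (¬Q ∨ S) ∧ ¬S ∨ ¬Q ∨ S   [absorption]
= ¬Q ∨ S   [absorption]

¬Q ∨ S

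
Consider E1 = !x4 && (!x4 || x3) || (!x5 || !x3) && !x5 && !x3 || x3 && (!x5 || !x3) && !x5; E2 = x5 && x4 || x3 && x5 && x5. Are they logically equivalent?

E1: !x4 && (!x4 || x3) || (!x5 || !x3) && !x5 && !x3 || x3 && (!x5 || !x3) && !x5
    = !x4 && (!x4 || x3) || (!x5 || !x3) && !x5   — distribution
    = !x4 || (!x5 || !x3) && !x5   — absorption
    = !x4 || !x5   — absorption
E2: x5 && x4 || x3 && x5 && x5
    = x5 && x4 || x3 && x5   — idempotence
    = (x4 || x3) && x5   — distribution
These differ: at x3=0, x4=0, x5=0, E1 = 1 but E2 = 0.

No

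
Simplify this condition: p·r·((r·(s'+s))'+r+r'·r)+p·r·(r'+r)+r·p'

p·r·((r·(s'+s))'+r+r'·r)+p·r·(r'+r)+r·p'
= p·r·(r'+r+r'·r)+p·r·(r'+r)+r·p'   [complement / identity]
= p·r·(r'+r)+p·r·(r'+r)+r·p'   [complement / identity]
= p·r·(r'+r+r'+r)+r·p'   [distribution]
= p·r·(r'+r)+r·p'   [idempotence]
= p·r+r·p'   [complement / identity]
= r   [distribution]

r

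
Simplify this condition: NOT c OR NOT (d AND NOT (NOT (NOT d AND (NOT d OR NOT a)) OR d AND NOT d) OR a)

NOT c OR NOT (d AND NOT (NOT (NOT d AND (NOT d OR NOT a)) OR d AND NOT d) OR a)
= NOT c OR NOT (d AND NOT (NOT NOT d OR d AND NOT d) OR a)
= NOT c OR NOT (d AND NOT NOT NOT d OR a)
= NOT c OR NOT (d AND NOT d OR a)
= NOT c OR NOT a

NOT c OR NOT a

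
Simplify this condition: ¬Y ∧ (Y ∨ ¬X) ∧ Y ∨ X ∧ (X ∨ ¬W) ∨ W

¬Y ∧ (Y ∨ ¬X) ∧ Y ∨ X ∧ (X ∨ ¬W) ∨ W
= ¬Y ∧ (Y ∨ ¬X) ∧ Y ∨ X ∨ W
= ¬Y ∧ Y ∨ X ∨ W
= X ∨ W

X ∨ W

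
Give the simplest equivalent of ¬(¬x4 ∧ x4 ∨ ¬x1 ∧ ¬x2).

x1 ∨ x2

¬(¬x4 ∧ x4 ∨ ¬x1 ∧ ¬x2)
= ¬(¬x1 ∧ ¬x2)
= x1 ∨ x2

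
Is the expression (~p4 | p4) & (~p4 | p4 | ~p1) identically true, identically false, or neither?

(~p4 | p4) & (~p4 | p4 | ~p1)
= ~p4 | p4   — absorption
= 1   — complement

identically true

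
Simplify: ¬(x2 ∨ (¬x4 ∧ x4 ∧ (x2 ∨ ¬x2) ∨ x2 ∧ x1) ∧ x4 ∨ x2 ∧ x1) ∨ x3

¬x2 ∨ x3

¬(x2 ∨ (¬x4 ∧ x4 ∧ (x2 ∨ ¬x2) ∨ x2 ∧ x1) ∧ x4 ∨ x2 ∧ x1) ∨ x3
= ¬(x2 ∨ (¬x4 ∧ x4 ∨ x2 ∧ x1) ∧ x4 ∨ x2 ∧ x1) ∨ x3   [complement / identity]
= ¬(x2 ∨ x2 ∧ x1 ∧ x4 ∨ x2 ∧ x1) ∨ x3   [complement / identity]
= ¬(x2 ∨ x2 ∧ x1) ∨ x3   [absorption]
= ¬x2 ∨ x3   [absorption]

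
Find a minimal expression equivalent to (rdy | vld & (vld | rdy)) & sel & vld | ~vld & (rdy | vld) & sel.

(rdy | vld) & sel

(rdy | vld & (vld | rdy)) & sel & vld | ~vld & (rdy | vld) & sel
= (rdy | vld) & sel & vld | ~vld & (rdy | vld) & sel   [absorption]
= (rdy | vld) & sel   [distribution]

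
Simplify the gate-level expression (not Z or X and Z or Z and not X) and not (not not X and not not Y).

not X or not Y

(not Z or X and Z or Z and not X) and not (not not X and not not Y)
= (not Z or Z) and not (not not X and not not Y)
= (not Z or Z) and (not X or not Y)
= not X or not Y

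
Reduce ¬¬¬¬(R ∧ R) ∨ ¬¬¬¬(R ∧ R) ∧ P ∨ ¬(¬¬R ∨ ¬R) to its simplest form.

¬¬¬¬(R ∧ R) ∨ ¬¬¬¬(R ∧ R) ∧ P ∨ ¬(¬¬R ∨ ¬R)
= ¬¬¬¬(R ∧ R) ∨ ¬(¬¬R ∨ ¬R)   (absorption)
= ¬¬¬¬(R ∧ R) ∨ ¬R ∧ R   (De Morgan)
= ¬¬(R ∧ R) ∨ ¬R ∧ R   (double negation)
= R ∧ R ∨ ¬R ∧ R   (double negation)
= R   (distribution)

R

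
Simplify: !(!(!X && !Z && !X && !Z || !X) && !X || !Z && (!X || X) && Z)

true

!(!(!X && !Z && !X && !Z || !X) && !X || !Z && (!X || X) && Z)
= !(!(!X && !Z || !X) && !X || !Z && (!X || X) && Z)   [idempotence]
= !(!(!X && !Z || !X) && !X || !Z && Z)   [complement / identity]
= !(!(!X && !Z || !X) && !X)   [complement / identity]
= !(!!X && !X)   [absorption]
= !X || X   [De Morgan]
= true   [complement]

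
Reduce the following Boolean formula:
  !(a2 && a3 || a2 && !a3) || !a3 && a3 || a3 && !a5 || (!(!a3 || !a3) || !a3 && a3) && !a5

!a2 || a3 && !a5

!(a2 && a3 || a2 && !a3) || !a3 && a3 || a3 && !a5 || (!(!a3 || !a3) || !a3 && a3) && !a5
= !(a2 && a3 || a2 && !a3) || !a3 && a3 || a3 && !a5 || (a3 && a3 || !a3 && a3) && !a5
= !(a2 && a3 || a2 && !a3) || a3 && !a5 || (a3 && a3 || !a3 && a3) && !a5
= !(a2 && a3 || a2 && !a3) || a3 && !a5 || a3 && !a5
= !a2 || a3 && !a5 || a3 && !a5
= !a2 || a3 && !a5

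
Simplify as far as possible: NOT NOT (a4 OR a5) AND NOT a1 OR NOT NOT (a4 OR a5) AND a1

NOT NOT (a4 OR a5) AND NOT a1 OR NOT NOT (a4 OR a5) AND a1
= NOT NOT (a4 OR a5)
= a4 OR a5

a4 OR a5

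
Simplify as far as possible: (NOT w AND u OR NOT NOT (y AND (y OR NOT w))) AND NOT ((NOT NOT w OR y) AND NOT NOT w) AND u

NOT w AND u

(NOT w AND u OR NOT NOT (y AND (y OR NOT w))) AND NOT ((NOT NOT w OR y) AND NOT NOT w) AND u
= (NOT w AND u OR y AND (y OR NOT w)) AND NOT ((NOT NOT w OR y) AND NOT NOT w) AND u   (double negation)
= (NOT w AND u OR y AND (y OR NOT w)) AND NOT NOT NOT w AND u   (absorption)
= (NOT w AND u OR y) AND NOT NOT NOT w AND u   (absorption)
= (NOT w AND u OR y) AND NOT w AND u   (double negation)
= NOT w AND u   (absorption)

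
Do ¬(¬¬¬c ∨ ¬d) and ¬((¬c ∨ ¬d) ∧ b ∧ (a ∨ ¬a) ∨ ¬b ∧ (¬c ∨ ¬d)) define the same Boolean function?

E1: ¬(¬¬¬c ∨ ¬d)
    = ¬¬c ∧ d   [De Morgan]
    = c ∧ d   [double negation]
E2: ¬((¬c ∨ ¬d) ∧ b ∧ (a ∨ ¬a) ∨ ¬b ∧ (¬c ∨ ¬d))
    = ¬((¬c ∨ ¬d) ∧ b ∨ ¬b ∧ (¬c ∨ ¬d))   [complement / identity]
    = ¬(¬c ∨ ¬d)   [distribution]
    = c ∧ d   [De Morgan]
Both reduce to c ∧ d, so they are equivalent.

Yes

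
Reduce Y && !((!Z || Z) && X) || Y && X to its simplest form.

Y && !((!Z || Z) && X) || Y && X
= Y && !X || Y && X   [complement / identity]
= Y   [distribution]

Y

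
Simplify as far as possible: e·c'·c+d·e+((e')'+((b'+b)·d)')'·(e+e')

d

e·c'·c+d·e+((e')'+((b'+b)·d)')'·(e+e')
= e·(c'·c+d)+((e')'+((b'+b)·d)')'·(e+e')   (distribution)
= e·(c'·c+d)+((e')'+((b'+b)·d)')'   (complement / identity)
= e·(c'·c+d)+((e')'+d')'   (complement / identity)
= e·(c'·c+d)+e'·d   (De Morgan)
= e·d+e'·d   (complement / identity)
= d   (distribution)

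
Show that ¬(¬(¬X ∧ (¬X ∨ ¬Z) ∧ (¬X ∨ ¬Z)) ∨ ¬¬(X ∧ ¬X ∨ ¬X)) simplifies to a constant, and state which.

False

¬(¬(¬X ∧ (¬X ∨ ¬Z) ∧ (¬X ∨ ¬Z)) ∨ ¬¬(X ∧ ¬X ∨ ¬X))
= ¬(¬(¬X ∧ (¬X ∨ ¬Z) ∧ (¬X ∨ ¬Z)) ∨ ¬¬¬X)   (complement / identity)
= ¬(¬(¬X ∧ (¬X ∨ ¬Z)) ∨ ¬¬¬X)   (absorption)
= ¬(¬(¬X ∧ (¬X ∨ ¬Z)) ∨ ¬X)   (double negation)
= ¬(¬¬X ∨ ¬X)   (absorption)
= ¬X ∧ X   (De Morgan)
= False   (complement)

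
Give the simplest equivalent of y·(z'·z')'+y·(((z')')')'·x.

y·z

y·(z'·z')'+y·(((z')')')'·x
= y·(z'·z')'+y·(z')'·x   — double negation
= y·(z')'+y·(z')'·x   — idempotence
= y·(z')'   — absorption
= y·z   — double negation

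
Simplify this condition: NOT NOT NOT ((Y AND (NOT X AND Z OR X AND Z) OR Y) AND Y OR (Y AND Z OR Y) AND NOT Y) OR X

NOT NOT NOT ((Y AND (NOT X AND Z OR X AND Z) OR Y) AND Y OR (Y AND Z OR Y) AND NOT Y) OR X
= NOT NOT NOT ((Y AND Z OR Y) AND Y OR (Y AND Z OR Y) AND NOT Y) OR X   — distribution
= NOT NOT NOT (Y AND Z OR Y) OR X   — distribution
= NOT (Y AND Z OR Y) OR X   — double negation
= NOT Y OR X   — absorption

NOT Y OR X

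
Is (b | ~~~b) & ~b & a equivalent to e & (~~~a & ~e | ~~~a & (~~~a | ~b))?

No

E1: (b | ~~~b) & ~b & a
    = (b | ~b) & ~b & a   (double negation)
    = ~b & a   (complement / identity)
E2: e & (~~~a & ~e | ~~~a & (~~~a | ~b))
    = e & (~~~a & ~e | ~~~a)   (absorption)
    = e & ~~~a   (absorption)
    = e & ~a   (double negation)
These differ: at a=0, b=0, e=1, E1 = 0 but E2 = 1.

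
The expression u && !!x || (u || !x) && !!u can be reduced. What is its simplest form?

u

u && !!x || (u || !x) && !!u
= u && !!x || (u || !x) && u   [double negation]
= u && !!x || u   [absorption]
= u && x || u   [double negation]
= u   [absorption]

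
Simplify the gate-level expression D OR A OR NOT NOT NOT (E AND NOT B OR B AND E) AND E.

D OR A

D OR A OR NOT NOT NOT (E AND NOT B OR B AND E) AND E
= D OR A OR NOT NOT NOT E AND E   (distribution)
= D OR A OR NOT E AND E   (double negation)
= D OR A   (complement / identity)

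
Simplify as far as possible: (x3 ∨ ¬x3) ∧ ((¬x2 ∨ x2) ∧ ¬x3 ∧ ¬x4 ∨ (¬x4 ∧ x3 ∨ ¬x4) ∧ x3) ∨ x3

¬x4 ∨ x3

(x3 ∨ ¬x3) ∧ ((¬x2 ∨ x2) ∧ ¬x3 ∧ ¬x4 ∨ (¬x4 ∧ x3 ∨ ¬x4) ∧ x3) ∨ x3
= (x3 ∨ ¬x3) ∧ (¬x3 ∧ ¬x4 ∨ (¬x4 ∧ x3 ∨ ¬x4) ∧ x3) ∨ x3
= ¬x3 ∧ ¬x4 ∨ (¬x4 ∧ x3 ∨ ¬x4) ∧ x3 ∨ x3
= ¬x3 ∧ ¬x4 ∨ ¬x4 ∧ x3 ∨ x3
= ¬x4 ∨ x3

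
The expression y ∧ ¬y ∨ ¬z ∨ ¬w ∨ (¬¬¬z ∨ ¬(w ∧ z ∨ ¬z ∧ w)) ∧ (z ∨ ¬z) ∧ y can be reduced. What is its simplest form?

y ∧ ¬y ∨ ¬z ∨ ¬w ∨ (¬¬¬z ∨ ¬(w ∧ z ∨ ¬z ∧ w)) ∧ (z ∨ ¬z) ∧ y
= y ∧ ¬y ∨ ¬z ∨ ¬w ∨ (¬¬¬z ∨ ¬w) ∧ (z ∨ ¬z) ∧ y   (distribution)
= y ∧ ¬y ∨ ¬z ∨ ¬w ∨ (¬¬¬z ∨ ¬w) ∧ y   (complement / identity)
= ¬z ∨ ¬w ∨ (¬¬¬z ∨ ¬w) ∧ y   (complement / identity)
= ¬z ∨ ¬w ∨ (¬z ∨ ¬w) ∧ y   (double negation)
= ¬z ∨ ¬w   (absorption)

¬z ∨ ¬w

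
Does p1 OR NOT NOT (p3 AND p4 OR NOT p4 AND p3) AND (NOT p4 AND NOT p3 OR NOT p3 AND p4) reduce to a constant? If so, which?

no

p1 OR NOT NOT (p3 AND p4 OR NOT p4 AND p3) AND (NOT p4 AND NOT p3 OR NOT p3 AND p4)
= p1 OR NOT NOT p3 AND (NOT p4 AND NOT p3 OR NOT p3 AND p4)   (distribution)
= p1 OR NOT NOT p3 AND NOT p3   (distribution)
= p1 OR p3 AND NOT p3   (double negation)
= p1   (complement / identity)
This depends on p1, so it is not a constant.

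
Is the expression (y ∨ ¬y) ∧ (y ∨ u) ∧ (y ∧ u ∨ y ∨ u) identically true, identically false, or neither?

neither

(y ∨ ¬y) ∧ (y ∨ u) ∧ (y ∧ u ∨ y ∨ u)
= (y ∨ ¬y) ∧ (y ∨ u) ∧ (y ∨ u)   [absorption]
= (y ∨ u) ∧ (y ∨ u)   [complement / identity]
= y ∨ u   [idempotence]
This depends on u, y, so it is not a constant.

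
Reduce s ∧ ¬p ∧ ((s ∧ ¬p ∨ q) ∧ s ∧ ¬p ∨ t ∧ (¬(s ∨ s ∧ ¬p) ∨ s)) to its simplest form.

s ∧ ¬p

s ∧ ¬p ∧ ((s ∧ ¬p ∨ q) ∧ s ∧ ¬p ∨ t ∧ (¬(s ∨ s ∧ ¬p) ∨ s))
= s ∧ ¬p ∧ ((s ∧ ¬p ∨ q) ∧ s ∧ ¬p ∨ t ∧ (¬s ∨ s))   (absorption)
= s ∧ ¬p ∧ (s ∧ ¬p ∨ t ∧ (¬s ∨ s))   (absorption)
= s ∧ ¬p ∧ (s ∧ ¬p ∨ t)   (complement / identity)
= s ∧ ¬p   (absorption)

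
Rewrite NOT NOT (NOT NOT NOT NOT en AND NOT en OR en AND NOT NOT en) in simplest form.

NOT NOT (NOT NOT NOT NOT en AND NOT en OR en AND NOT NOT en)
= NOT NOT (NOT NOT en AND NOT en OR en AND NOT NOT en)   (double negation)
= NOT NOT NOT NOT en   (distribution)
= NOT NOT en   (double negation)
= en   (double negation)

en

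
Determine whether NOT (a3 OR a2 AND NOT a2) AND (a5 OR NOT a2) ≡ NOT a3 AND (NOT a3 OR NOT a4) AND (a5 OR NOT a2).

Yes

E1: NOT (a3 OR a2 AND NOT a2) AND (a5 OR NOT a2)
    = NOT a3 AND (a5 OR NOT a2)
E2: NOT a3 AND (NOT a3 OR NOT a4) AND (a5 OR NOT a2)
    = NOT a3 AND (a5 OR NOT a2)
Both reduce to NOT a3 AND (a5 OR NOT a2), so they are equivalent.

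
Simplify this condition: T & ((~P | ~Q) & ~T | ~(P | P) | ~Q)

T & ((~P | ~Q) & ~T | ~(P | P) | ~Q)
= T & ((~P | ~Q) & ~T | ~P | ~Q)   [idempotence]
= T & (~P | ~Q)   [absorption]

T & (~P | ~Q)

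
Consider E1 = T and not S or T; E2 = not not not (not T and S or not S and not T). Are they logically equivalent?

E1: T and not S or T
    = T   (absorption)
E2: not not not (not T and S or not S and not T)
    = not not not not T   (distribution)
    = not not T   (double negation)
    = T   (double negation)
Both reduce to T, so they are equivalent.

Yes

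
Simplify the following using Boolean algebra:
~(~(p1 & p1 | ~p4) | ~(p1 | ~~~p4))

p1 | ~p4

~(~(p1 & p1 | ~p4) | ~(p1 | ~~~p4))
= ~(~(p1 & p1 | ~p4) | ~(p1 | ~p4))   (double negation)
= (p1 & p1 | ~p4) & (p1 | ~p4)   (De Morgan)
= (p1 | ~p4) & (p1 | ~p4)   (idempotence)
= p1 | ~p4   (idempotence)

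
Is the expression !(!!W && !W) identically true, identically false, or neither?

identically true

!(!!W && !W)
= !W || W   — De Morgan
= true   — complement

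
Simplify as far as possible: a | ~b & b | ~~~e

a | ~e

a | ~b & b | ~~~e
= a | ~b & b | ~e   [double negation]
= a | ~e   [complement / identity]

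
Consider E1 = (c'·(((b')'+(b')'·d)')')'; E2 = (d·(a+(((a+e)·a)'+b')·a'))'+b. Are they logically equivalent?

E1: (c'·(((b')'+(b')'·d)')')'
    = (c'·(((b')')')')'   [absorption]
    = (c'·(b')')'   [double negation]
    = c+b'   [De Morgan]
E2: (d·(a+(((a+e)·a)'+b')·a'))'+b
    = (d·(a+(a'+b')·a'))'+b   [absorption]
    = (d·(a+a'))'+b   [absorption]
    = d'+b   [complement / identity]
These differ: at a=1, b=0, c=0, d=1, e=0, E1 = 1 but E2 = 0.

No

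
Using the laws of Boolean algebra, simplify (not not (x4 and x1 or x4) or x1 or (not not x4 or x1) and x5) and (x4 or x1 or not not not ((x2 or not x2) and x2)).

x4 or x1

(not not (x4 and x1 or x4) or x1 or (not not x4 or x1) and x5) and (x4 or x1 or not not not ((x2 or not x2) and x2))
= (not not x4 or x1 or (not not x4 or x1) and x5) and (x4 or x1 or not not not ((x2 or not x2) and x2))   (absorption)
= (not not x4 or x1 or (not not x4 or x1) and x5) and (x4 or x1 or not not not x2)   (complement / identity)
= (not not x4 or x1 or (not not x4 or x1) and x5) and (x4 or x1 or not x2)   (double negation)
= (not not x4 or x1) and (x4 or x1 or not x2)   (absorption)
= (x4 or x1) and (x4 or x1 or not x2)   (double negation)
= x4 or x1   (absorption)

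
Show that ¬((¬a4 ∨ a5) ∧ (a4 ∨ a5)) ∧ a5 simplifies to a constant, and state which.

False

¬((¬a4 ∨ a5) ∧ (a4 ∨ a5)) ∧ a5
= ¬(a5 ∨ ¬a4 ∧ a4) ∧ a5   (distribution)
= ¬a5 ∧ a5   (complement / identity)
= False   (complement)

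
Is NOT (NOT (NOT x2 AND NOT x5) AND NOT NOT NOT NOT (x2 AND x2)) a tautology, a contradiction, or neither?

NOT (NOT (NOT x2 AND NOT x5) AND NOT NOT NOT NOT (x2 AND x2))
= NOT x2 AND NOT x5 OR NOT NOT NOT (x2 AND x2)   — De Morgan
= NOT x2 AND NOT x5 OR NOT NOT NOT x2   — idempotence
= NOT x2 AND NOT x5 OR NOT x2   — double negation
= NOT x2   — absorption
This depends on x2, so it is not a constant.

neither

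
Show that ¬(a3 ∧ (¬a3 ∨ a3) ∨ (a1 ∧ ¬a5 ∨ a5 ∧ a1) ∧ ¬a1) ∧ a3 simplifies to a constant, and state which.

False

¬(a3 ∧ (¬a3 ∨ a3) ∨ (a1 ∧ ¬a5 ∨ a5 ∧ a1) ∧ ¬a1) ∧ a3
= ¬(a3 ∨ (a1 ∧ ¬a5 ∨ a5 ∧ a1) ∧ ¬a1) ∧ a3   — complement / identity
= ¬(a3 ∨ a1 ∧ ¬a1) ∧ a3   — distribution
= ¬a3 ∧ a3   — complement / identity
= False   — complement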